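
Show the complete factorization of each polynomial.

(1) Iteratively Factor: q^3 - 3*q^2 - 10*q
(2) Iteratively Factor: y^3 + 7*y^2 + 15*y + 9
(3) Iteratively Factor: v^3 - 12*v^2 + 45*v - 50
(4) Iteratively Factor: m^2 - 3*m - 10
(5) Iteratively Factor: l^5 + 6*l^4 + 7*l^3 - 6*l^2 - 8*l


(1) = (q)*(q^2 - 3*q - 10) = q*(q - 5)*(q + 2)
(2) = (y + 1)*(y^2 + 6*y + 9) = (y + 1)*(y + 3)*(y + 3)
(3) = (v - 5)*(v^2 - 7*v + 10) = (v - 5)^2*(v - 2)
(4) = (m + 2)*(m - 5)
(5) = (l)*(l^4 + 6*l^3 + 7*l^2 - 6*l - 8) = l*(l + 1)*(l^3 + 5*l^2 + 2*l - 8) = l*(l + 1)*(l + 4)*(l^2 + l - 2) = l*(l + 1)*(l + 2)*(l + 4)*(l - 1)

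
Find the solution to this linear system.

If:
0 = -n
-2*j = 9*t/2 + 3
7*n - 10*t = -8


Then:
j = -33/10
n = 0
t = 4/5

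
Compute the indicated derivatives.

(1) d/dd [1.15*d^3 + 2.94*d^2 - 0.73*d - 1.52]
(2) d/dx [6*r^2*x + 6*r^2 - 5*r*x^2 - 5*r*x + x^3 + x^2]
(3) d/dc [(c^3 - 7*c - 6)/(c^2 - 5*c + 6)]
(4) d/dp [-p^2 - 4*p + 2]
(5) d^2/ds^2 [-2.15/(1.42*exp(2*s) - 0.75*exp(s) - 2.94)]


(1) = 3.45*d^2 + 5.88*d - 0.73
(2) = 6*r^2 - 10*r*x - 5*r + 3*x^2 + 2*x
(3) = (c^2 - 4*c - 8)/(c^2 - 4*c + 4)
(4) = -2*p - 4
(5) = (2.15*(2.84*exp(s) - 0.75)*(5.68*exp(s) - 1.5)*exp(s) + (12.212*exp(s) - 1.6125)*(-1.42*exp(2*s) + 0.75*exp(s) + 2.94))*exp(s)/(-1.42*exp(2*s) + 0.75*exp(s) + 2.94)^3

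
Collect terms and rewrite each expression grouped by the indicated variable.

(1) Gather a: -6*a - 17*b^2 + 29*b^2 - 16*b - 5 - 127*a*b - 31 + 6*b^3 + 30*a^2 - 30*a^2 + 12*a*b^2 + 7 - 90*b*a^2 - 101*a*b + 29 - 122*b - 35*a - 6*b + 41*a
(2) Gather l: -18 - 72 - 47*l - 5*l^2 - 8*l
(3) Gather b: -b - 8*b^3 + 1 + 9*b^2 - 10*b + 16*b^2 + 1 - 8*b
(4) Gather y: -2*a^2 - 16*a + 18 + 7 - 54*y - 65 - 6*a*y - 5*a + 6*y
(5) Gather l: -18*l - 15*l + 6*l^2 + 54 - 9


(1) = -90*a^2*b + a*(12*b^2 - 228*b) + 6*b^3 + 12*b^2 - 144*b
(2) = -5*l^2 - 55*l - 90
(3) = -8*b^3 + 25*b^2 - 19*b + 2
(4) = -2*a^2 - 21*a + y*(-6*a - 48) - 40
(5) = 6*l^2 - 33*l + 45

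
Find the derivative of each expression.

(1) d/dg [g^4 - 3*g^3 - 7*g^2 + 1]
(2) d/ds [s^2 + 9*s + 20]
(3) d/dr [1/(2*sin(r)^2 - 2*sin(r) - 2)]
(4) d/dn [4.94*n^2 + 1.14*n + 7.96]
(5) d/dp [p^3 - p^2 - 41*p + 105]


(1) = g*(4*g^2 - 9*g - 14)
(2) = 2*s + 9
(3) = (1 - 2*sin(r))*cos(r)/(2*(sin(r) + cos(r)^2)^2)
(4) = 9.88*n + 1.14
(5) = 3*p^2 - 2*p - 41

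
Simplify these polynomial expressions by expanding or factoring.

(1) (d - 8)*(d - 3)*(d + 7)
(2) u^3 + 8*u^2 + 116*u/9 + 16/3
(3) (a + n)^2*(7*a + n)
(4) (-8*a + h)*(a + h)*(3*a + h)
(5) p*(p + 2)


(1) = d^3 - 4*d^2 - 53*d + 168
(2) = (u + 2/3)*(u + 4/3)*(u + 6)
(3) = 7*a^3 + 15*a^2*n + 9*a*n^2 + n^3
(4) = -24*a^3 - 29*a^2*h - 4*a*h^2 + h^3
(5) = p^2 + 2*p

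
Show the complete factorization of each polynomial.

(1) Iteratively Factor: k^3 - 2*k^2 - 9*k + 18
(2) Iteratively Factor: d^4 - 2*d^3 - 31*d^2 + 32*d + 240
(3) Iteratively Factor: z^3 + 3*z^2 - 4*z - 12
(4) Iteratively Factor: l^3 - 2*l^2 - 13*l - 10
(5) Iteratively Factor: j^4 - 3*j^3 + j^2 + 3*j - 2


(1) = (k - 2)*(k^2 - 9) = (k - 2)*(k + 3)*(k - 3)
(2) = (d + 3)*(d^3 - 5*d^2 - 16*d + 80) = (d - 4)*(d + 3)*(d^2 - d - 20) = (d - 5)*(d - 4)*(d + 3)*(d + 4)
(3) = (z - 2)*(z^2 + 5*z + 6) = (z - 2)*(z + 3)*(z + 2)
(4) = (l + 1)*(l^2 - 3*l - 10) = (l + 1)*(l + 2)*(l - 5)
(5) = (j - 1)*(j^3 - 2*j^2 - j + 2) = (j - 1)^2*(j^2 - j - 2) = (j - 2)*(j - 1)^2*(j + 1)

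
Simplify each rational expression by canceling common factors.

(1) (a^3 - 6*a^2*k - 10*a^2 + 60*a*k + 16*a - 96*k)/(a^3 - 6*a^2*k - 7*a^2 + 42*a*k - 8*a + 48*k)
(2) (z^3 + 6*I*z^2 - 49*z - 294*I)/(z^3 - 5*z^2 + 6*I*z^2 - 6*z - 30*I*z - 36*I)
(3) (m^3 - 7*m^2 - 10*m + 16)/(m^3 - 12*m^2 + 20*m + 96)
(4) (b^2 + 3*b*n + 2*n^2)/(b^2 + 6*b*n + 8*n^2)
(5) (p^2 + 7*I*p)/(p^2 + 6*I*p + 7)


(1) = (a - 2)/(a + 1)
(2) = (z^2 - 49)/(z^2 - 5*z - 6)
(3) = (m - 1)/(m - 6)
(4) = (b + n)/(b + 4*n)
(5) = p/(p - I)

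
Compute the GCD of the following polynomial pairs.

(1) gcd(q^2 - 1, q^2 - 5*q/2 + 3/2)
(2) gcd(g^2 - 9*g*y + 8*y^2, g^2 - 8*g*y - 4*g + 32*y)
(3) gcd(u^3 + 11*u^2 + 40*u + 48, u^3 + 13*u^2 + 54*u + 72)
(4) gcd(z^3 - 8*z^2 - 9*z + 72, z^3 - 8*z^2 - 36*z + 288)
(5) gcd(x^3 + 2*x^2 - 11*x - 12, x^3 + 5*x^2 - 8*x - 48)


(1) = gcd((q - 1)*(q + 1), (q - 3/2)*(q - 1)) = q - 1
(2) = -g + 8*y
(3) = u^2 + 7*u + 12
(4) = z - 8
(5) = gcd((x - 3)*(x + 1)*(x + 4), (x - 3)*(x + 4)^2) = x^2 + x - 12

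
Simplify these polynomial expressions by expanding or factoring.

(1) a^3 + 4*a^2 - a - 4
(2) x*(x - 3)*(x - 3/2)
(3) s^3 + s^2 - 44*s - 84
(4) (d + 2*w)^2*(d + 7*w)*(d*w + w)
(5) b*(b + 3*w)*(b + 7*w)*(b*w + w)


(1) = (a - 1)*(a + 1)*(a + 4)
(2) = x^3 - 9*x^2/2 + 9*x/2
(3) = (s - 7)*(s + 2)*(s + 6)
(4) = d^4*w + 11*d^3*w^2 + d^3*w + 32*d^2*w^3 + 11*d^2*w^2 + 28*d*w^4 + 32*d*w^3 + 28*w^4
(5) = b^4*w + 10*b^3*w^2 + b^3*w + 21*b^2*w^3 + 10*b^2*w^2 + 21*b*w^3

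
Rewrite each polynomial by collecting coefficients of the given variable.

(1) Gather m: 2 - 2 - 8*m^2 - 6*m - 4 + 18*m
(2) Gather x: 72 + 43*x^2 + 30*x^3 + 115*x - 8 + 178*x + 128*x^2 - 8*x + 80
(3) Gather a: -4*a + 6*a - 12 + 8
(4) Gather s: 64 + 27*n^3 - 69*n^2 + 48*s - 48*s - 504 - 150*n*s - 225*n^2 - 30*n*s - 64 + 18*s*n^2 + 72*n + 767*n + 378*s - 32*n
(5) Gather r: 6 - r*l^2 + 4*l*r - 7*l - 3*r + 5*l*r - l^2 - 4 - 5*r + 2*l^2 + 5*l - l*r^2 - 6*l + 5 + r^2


(1) = -8*m^2 + 12*m - 4
(2) = 30*x^3 + 171*x^2 + 285*x + 144
(3) = 2*a - 4
(4) = 27*n^3 - 294*n^2 + 807*n + s*(18*n^2 - 180*n + 378) - 504
(5) = l^2 - 8*l + r^2*(1 - l) + r*(-l^2 + 9*l - 8) + 7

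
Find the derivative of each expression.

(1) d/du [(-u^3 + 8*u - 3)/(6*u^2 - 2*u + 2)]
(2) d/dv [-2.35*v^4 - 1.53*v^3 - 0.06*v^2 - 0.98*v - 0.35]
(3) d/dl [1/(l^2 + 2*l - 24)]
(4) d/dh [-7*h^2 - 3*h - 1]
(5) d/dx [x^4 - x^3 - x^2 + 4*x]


(1) = ((8 - 3*u^2)*(3*u^2 - u + 1) + (6*u - 1)*(u^3 - 8*u + 3))/(2*(3*u^2 - u + 1)^2)
(2) = -9.4*v^3 - 4.59*v^2 - 0.12*v - 0.98
(3) = 2*(-l - 1)/(l^2 + 2*l - 24)^2
(4) = -14*h - 3
(5) = 4*x^3 - 3*x^2 - 2*x + 4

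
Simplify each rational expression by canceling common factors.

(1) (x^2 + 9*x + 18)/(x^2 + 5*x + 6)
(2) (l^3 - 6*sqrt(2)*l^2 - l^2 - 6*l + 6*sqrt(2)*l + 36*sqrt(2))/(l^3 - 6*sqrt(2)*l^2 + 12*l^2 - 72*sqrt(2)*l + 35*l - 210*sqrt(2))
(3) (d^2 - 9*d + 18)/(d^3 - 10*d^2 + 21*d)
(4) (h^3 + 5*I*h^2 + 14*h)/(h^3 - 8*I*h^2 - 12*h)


(1) = (x + 6)/(x + 2)
(2) = (l^2 - l - 6)/(l^2 + 12*l + 35)
(3) = (d - 6)/(d^2 - 7*d)
(4) = (h + 7*I)/(h - 6*I)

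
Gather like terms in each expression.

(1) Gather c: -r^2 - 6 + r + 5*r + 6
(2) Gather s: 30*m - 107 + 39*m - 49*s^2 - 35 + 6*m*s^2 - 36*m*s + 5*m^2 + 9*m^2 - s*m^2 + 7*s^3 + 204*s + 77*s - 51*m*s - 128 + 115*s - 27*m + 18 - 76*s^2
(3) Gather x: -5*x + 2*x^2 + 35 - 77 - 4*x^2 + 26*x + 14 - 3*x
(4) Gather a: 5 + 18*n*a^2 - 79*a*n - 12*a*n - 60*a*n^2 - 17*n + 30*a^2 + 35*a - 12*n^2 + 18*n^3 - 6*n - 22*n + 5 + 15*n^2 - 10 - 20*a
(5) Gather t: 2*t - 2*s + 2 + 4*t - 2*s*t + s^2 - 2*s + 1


(1) = -r^2 + 6*r
(2) = 14*m^2 + 42*m + 7*s^3 + s^2*(6*m - 125) + s*(-m^2 - 87*m + 396) - 252
(3) = -2*x^2 + 18*x - 28
(4) = a^2*(18*n + 30) + a*(-60*n^2 - 91*n + 15) + 18*n^3 + 3*n^2 - 45*n
(5) = s^2 - 4*s + t*(6 - 2*s) + 3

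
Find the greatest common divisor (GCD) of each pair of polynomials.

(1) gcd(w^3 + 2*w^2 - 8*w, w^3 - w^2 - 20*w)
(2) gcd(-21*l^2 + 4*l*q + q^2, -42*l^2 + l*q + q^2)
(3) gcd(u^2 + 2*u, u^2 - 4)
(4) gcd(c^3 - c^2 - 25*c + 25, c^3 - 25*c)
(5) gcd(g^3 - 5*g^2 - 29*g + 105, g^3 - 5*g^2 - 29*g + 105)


(1) = w^2 + 4*w
(2) = 7*l + q
(3) = u + 2
(4) = c^2 - 25
(5) = gcd((g - 7)*(g - 3)*(g + 5), (g - 7)*(g - 3)*(g + 5)) = g^3 - 5*g^2 - 29*g + 105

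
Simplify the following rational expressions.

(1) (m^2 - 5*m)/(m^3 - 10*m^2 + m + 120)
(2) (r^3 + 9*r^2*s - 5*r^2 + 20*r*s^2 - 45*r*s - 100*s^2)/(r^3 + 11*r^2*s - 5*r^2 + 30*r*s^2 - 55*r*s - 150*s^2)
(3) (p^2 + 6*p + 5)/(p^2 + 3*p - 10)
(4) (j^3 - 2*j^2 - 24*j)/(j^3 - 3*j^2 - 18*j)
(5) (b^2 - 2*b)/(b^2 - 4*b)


(1) = m/(m^2 - 5*m - 24)
(2) = (r + 4*s)/(r + 6*s)
(3) = (p + 1)/(p - 2)
(4) = (j + 4)/(j + 3)
(5) = (b - 2)/(b - 4)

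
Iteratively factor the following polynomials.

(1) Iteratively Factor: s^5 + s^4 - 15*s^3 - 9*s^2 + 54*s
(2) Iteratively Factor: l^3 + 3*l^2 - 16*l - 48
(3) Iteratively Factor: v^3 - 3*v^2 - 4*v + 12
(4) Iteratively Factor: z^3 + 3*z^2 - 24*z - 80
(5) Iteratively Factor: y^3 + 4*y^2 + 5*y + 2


(1) = (s + 3)*(s^4 - 2*s^3 - 9*s^2 + 18*s) = s*(s + 3)*(s^3 - 2*s^2 - 9*s + 18) = s*(s - 2)*(s + 3)*(s^2 - 9) = s*(s - 3)*(s - 2)*(s + 3)*(s + 3)
(2) = (l + 4)*(l^2 - l - 12) = (l + 3)*(l + 4)*(l - 4)
(3) = (v - 2)*(v^2 - v - 6) = (v - 3)*(v - 2)*(v + 2)
(4) = (z + 4)*(z^2 - z - 20) = (z + 4)^2*(z - 5)
(5) = (y + 1)*(y^2 + 3*y + 2) = (y + 1)^2*(y + 2)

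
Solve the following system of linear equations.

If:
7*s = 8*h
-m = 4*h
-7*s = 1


Then:
h = -1/8
m = 1/2
s = -1/7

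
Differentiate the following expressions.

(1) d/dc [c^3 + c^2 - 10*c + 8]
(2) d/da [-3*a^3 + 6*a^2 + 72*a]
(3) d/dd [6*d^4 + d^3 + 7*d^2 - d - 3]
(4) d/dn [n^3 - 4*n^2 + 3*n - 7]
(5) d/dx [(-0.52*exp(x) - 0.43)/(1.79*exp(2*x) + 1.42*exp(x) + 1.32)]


(1) = 3*c^2 + 2*c - 10
(2) = -9*a^2 + 12*a + 72
(3) = 24*d^3 + 3*d^2 + 14*d - 1
(4) = 3*n^2 - 8*n + 3
(5) = (0.9308*exp(2*x) + 1.5394*exp(x) - 0.0758)*exp(x)/(3.2041*exp(4*x) + 5.0836*exp(3*x) + 6.742*exp(2*x) + 3.7488*exp(x) + 1.7424)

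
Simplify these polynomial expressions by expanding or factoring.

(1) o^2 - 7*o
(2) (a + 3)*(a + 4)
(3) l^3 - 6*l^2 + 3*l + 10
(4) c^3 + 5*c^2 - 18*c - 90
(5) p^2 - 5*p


(1) = o*(o - 7)
(2) = a^2 + 7*a + 12
(3) = (l - 5)*(l - 2)*(l + 1)
(4) = (c + 5)*(c - 3*sqrt(2))*(c + 3*sqrt(2))
(5) = p*(p - 5)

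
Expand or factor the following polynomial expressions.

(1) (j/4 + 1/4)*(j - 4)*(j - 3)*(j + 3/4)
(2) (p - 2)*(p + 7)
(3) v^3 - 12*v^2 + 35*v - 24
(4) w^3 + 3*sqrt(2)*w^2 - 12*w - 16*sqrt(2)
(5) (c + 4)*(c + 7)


(1) = j^4/4 - 21*j^3/16 + j^2/8 + 63*j/16 + 9/4
(2) = p^2 + 5*p - 14
(3) = (v - 8)*(v - 3)*(v - 1)
(4) = (w - 2*sqrt(2))*(w + sqrt(2))*(w + 4*sqrt(2))
(5) = c^2 + 11*c + 28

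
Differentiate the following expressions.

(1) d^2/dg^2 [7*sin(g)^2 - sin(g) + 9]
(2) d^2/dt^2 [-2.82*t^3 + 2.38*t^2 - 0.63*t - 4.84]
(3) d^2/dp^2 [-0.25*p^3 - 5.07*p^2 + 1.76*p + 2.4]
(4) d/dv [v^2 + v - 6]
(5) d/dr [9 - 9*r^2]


(1) = sin(g) + 14*cos(2*g)
(2) = 4.76 - 16.92*t
(3) = -1.5*p - 10.14
(4) = 2*v + 1
(5) = -18*r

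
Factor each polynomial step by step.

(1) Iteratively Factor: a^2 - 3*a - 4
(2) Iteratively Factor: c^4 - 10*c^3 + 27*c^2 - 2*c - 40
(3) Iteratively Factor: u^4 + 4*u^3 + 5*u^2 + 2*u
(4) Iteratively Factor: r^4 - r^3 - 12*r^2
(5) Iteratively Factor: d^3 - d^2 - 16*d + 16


(1) = (a + 1)*(a - 4)
(2) = (c - 2)*(c^3 - 8*c^2 + 11*c + 20) = (c - 2)*(c + 1)*(c^2 - 9*c + 20) = (c - 5)*(c - 2)*(c + 1)*(c - 4)
(3) = (u + 1)*(u^3 + 3*u^2 + 2*u) = (u + 1)*(u + 2)*(u^2 + u) = (u + 1)^2*(u + 2)*(u)
(4) = (r + 3)*(r^3 - 4*r^2) = (r - 4)*(r + 3)*(r^2) = r*(r - 4)*(r + 3)*(r)
(5) = (d - 4)*(d^2 + 3*d - 4) = (d - 4)*(d - 1)*(d + 4)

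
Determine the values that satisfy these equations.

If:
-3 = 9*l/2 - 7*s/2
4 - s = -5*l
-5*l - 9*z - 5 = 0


Then:
l = -11/13
s = -3/13
z = -10/117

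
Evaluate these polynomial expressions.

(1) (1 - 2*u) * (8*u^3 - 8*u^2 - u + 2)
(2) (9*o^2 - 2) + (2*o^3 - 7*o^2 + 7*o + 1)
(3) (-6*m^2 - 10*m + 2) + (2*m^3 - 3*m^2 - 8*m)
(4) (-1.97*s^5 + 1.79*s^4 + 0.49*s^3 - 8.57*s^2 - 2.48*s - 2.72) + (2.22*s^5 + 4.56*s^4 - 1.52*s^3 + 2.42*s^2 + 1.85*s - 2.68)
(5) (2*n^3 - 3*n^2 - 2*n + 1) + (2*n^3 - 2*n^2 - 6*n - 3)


(1) = -16*u^4 + 24*u^3 - 6*u^2 - 5*u + 2
(2) = 2*o^3 + 2*o^2 + 7*o - 1
(3) = 2*m^3 - 9*m^2 - 18*m + 2
(4) = 0.25*s^5 + 6.35*s^4 - 1.03*s^3 - 6.15*s^2 - 0.63*s - 5.4
(5) = 4*n^3 - 5*n^2 - 8*n - 2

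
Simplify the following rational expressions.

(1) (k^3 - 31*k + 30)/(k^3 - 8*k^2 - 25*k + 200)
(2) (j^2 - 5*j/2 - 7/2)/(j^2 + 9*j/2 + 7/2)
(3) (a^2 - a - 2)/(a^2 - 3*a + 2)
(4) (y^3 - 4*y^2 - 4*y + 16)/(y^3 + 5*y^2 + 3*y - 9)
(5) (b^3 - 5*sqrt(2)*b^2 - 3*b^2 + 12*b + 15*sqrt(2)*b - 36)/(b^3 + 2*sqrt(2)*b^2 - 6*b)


(1) = (k^2 + 5*k - 6)/(k^2 - 3*k - 40)
(2) = (2*j - 7)/(2*j + 7)
(3) = (a + 1)/(a - 1)
(4) = (y^3 - 4*y^2 - 4*y + 16)/(y^3 + 5*y^2 + 3*y - 9)
(5) = (b^3 + b^2*(-5*sqrt(2) - 3) + b*(12 + 15*sqrt(2)) - 36)/(b^3 + 2*sqrt(2)*b^2 - 6*b)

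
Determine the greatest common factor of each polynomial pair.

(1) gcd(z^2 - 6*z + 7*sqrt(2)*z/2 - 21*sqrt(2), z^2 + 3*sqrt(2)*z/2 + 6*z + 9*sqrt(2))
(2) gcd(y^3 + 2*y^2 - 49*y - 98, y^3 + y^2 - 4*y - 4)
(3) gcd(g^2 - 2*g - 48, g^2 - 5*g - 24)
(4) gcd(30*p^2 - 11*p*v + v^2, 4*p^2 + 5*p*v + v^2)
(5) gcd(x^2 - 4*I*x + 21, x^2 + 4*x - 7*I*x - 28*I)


(1) = gcd((z - 6)*(z + 7*sqrt(2)/2), (z + 6)*(z + 3*sqrt(2)/2)) = 1
(2) = gcd((y - 7)*(y + 2)*(y + 7), (y - 2)*(y + 1)*(y + 2)) = y + 2
(3) = g - 8
(4) = 1
(5) = x - 7*I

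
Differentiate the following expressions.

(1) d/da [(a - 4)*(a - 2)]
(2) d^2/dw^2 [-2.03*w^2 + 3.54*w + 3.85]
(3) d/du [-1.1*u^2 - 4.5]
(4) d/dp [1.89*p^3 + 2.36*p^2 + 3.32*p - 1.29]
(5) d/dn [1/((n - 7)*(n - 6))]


(1) = 2*a - 6
(2) = -4.06000000000000
(3) = -2.2*u
(4) = 5.67*p^2 + 4.72*p + 3.32
(5) = (13 - 2*n)/(n^4 - 26*n^3 + 253*n^2 - 1092*n + 1764)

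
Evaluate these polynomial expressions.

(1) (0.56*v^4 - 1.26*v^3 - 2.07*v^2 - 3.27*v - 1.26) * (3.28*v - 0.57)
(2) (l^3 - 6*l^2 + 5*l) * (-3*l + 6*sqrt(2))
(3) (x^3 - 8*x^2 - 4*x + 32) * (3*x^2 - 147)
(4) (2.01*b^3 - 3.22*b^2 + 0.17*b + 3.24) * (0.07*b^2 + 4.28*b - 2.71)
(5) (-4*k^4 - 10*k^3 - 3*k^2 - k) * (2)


(1) = 1.8368*v^5 - 4.452*v^4 - 6.0714*v^3 - 9.5457*v^2 - 2.2689*v + 0.7182
(2) = -3*l^4 + 6*sqrt(2)*l^3 + 18*l^3 - 36*sqrt(2)*l^2 - 15*l^2 + 30*sqrt(2)*l
(3) = 3*x^5 - 24*x^4 - 159*x^3 + 1272*x^2 + 588*x - 4704
(4) = 0.1407*b^5 + 8.3774*b^4 - 19.2168*b^3 + 9.6806*b^2 + 13.4065*b - 8.7804
(5) = -8*k^4 - 20*k^3 - 6*k^2 - 2*k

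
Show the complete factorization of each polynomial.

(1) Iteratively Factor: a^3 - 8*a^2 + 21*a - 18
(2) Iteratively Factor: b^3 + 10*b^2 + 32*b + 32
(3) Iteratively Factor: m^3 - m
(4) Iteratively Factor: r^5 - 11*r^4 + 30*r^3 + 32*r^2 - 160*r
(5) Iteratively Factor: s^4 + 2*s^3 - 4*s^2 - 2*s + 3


(1) = (a - 2)*(a^2 - 6*a + 9) = (a - 3)*(a - 2)*(a - 3)
(2) = (b + 2)*(b^2 + 8*b + 16) = (b + 2)*(b + 4)*(b + 4)
(3) = (m)*(m^2 - 1) = m*(m - 1)*(m + 1)
(4) = (r - 4)*(r^4 - 7*r^3 + 2*r^2 + 40*r) = r*(r - 4)*(r^3 - 7*r^2 + 2*r + 40) = r*(r - 4)*(r + 2)*(r^2 - 9*r + 20) = r*(r - 4)^2*(r + 2)*(r - 5)
(5) = (s + 1)*(s^3 + s^2 - 5*s + 3) = (s - 1)*(s + 1)*(s^2 + 2*s - 3) = (s - 1)^2*(s + 1)*(s + 3)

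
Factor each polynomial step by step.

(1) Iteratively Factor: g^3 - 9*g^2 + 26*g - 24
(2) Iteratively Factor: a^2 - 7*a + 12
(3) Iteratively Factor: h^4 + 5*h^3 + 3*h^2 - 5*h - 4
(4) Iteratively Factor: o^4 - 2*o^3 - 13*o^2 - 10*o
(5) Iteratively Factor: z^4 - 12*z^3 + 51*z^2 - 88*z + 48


(1) = (g - 4)*(g^2 - 5*g + 6) = (g - 4)*(g - 2)*(g - 3)
(2) = (a - 4)*(a - 3)
(3) = (h - 1)*(h^3 + 6*h^2 + 9*h + 4) = (h - 1)*(h + 4)*(h^2 + 2*h + 1) = (h - 1)*(h + 1)*(h + 4)*(h + 1)
(4) = (o)*(o^3 - 2*o^2 - 13*o - 10) = o*(o + 2)*(o^2 - 4*o - 5) = o*(o + 1)*(o + 2)*(o - 5)
(5) = (z - 3)*(z^3 - 9*z^2 + 24*z - 16) = (z - 4)*(z - 3)*(z^2 - 5*z + 4) = (z - 4)^2*(z - 3)*(z - 1)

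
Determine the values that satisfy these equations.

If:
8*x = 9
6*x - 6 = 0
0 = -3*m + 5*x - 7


Then:
No Solution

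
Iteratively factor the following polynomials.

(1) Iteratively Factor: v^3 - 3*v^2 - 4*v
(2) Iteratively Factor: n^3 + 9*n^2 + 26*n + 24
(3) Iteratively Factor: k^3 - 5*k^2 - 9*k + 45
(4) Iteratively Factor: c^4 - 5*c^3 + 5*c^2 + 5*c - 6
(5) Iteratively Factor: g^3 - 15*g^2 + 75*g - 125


(1) = (v + 1)*(v^2 - 4*v) = (v - 4)*(v + 1)*(v)
(2) = (n + 2)*(n^2 + 7*n + 12) = (n + 2)*(n + 3)*(n + 4)
(3) = (k + 3)*(k^2 - 8*k + 15) = (k - 3)*(k + 3)*(k - 5)
(4) = (c - 2)*(c^3 - 3*c^2 - c + 3) = (c - 2)*(c - 1)*(c^2 - 2*c - 3) = (c - 3)*(c - 2)*(c - 1)*(c + 1)
(5) = (g - 5)*(g^2 - 10*g + 25) = (g - 5)^2*(g - 5)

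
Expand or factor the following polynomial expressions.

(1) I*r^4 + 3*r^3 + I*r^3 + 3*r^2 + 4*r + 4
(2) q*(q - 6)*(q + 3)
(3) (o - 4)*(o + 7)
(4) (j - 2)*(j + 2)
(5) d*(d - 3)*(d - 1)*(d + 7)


(1) = (r - 2*I)^2*(r + I)*(I*r + I)
(2) = q^3 - 3*q^2 - 18*q
(3) = o^2 + 3*o - 28
(4) = j^2 - 4
(5) = d^4 + 3*d^3 - 25*d^2 + 21*d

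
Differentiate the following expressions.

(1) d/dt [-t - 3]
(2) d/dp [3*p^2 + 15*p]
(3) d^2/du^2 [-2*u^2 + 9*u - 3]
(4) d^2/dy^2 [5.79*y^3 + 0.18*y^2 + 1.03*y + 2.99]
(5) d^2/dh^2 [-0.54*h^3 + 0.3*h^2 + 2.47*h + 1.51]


(1) = -1
(2) = 6*p + 15
(3) = -4
(4) = 34.74*y + 0.36
(5) = 0.6 - 3.24*h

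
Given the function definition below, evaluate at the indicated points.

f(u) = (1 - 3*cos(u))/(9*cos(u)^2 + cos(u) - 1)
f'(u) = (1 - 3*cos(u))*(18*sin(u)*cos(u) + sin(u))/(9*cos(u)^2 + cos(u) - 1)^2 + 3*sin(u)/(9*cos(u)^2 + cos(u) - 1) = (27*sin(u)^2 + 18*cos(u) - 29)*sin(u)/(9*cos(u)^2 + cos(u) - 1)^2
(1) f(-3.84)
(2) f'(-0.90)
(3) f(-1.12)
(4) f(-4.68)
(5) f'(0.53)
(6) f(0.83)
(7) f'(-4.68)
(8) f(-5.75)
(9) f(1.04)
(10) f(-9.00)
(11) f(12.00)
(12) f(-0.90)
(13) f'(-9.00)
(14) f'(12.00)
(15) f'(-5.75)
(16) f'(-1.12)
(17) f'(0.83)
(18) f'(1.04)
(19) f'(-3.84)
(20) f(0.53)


(1) = 0.94
(2) = 0.10
(3) = -0.27
(4) = -1.07
(5) = -0.08
(6) = -0.27
(7) = -2.49
(8) = -0.24
(9) = -0.29
(10) = 0.67
(11) = -0.24
(12) = -0.28
(13) = 0.54
(14) = 0.08
(15) = -0.08
(16) = -0.49
(17) = -0.11
(18) = 0.05
(19) = -1.65
(20) = -0.24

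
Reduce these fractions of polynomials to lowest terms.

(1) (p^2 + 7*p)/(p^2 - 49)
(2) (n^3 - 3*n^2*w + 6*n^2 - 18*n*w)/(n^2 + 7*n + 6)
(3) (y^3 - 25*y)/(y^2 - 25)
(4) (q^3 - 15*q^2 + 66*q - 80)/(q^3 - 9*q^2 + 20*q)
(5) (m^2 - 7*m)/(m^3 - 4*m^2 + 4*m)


(1) = p/(p - 7)
(2) = (n^2 - 3*n*w)/(n + 1)
(3) = y
(4) = (q^2 - 10*q + 16)/(q^2 - 4*q)
(5) = (m - 7)/(m^2 - 4*m + 4)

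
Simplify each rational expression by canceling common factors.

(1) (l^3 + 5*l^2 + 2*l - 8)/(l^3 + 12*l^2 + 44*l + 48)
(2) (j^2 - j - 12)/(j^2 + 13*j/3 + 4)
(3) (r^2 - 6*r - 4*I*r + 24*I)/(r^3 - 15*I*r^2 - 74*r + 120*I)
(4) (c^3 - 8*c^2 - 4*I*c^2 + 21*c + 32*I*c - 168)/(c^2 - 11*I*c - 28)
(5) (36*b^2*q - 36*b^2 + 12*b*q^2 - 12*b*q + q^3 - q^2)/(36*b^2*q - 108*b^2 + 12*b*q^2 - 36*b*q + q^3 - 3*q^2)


(1) = (l - 1)/(l + 6)
(2) = (3*j - 12)/(3*j + 4)
(3) = (r - 6)/(r^2 - 11*I*r - 30)
(4) = (c^2 + c*(-8 + 3*I) - 24*I)/(c - 4*I)
(5) = (q - 1)/(q - 3)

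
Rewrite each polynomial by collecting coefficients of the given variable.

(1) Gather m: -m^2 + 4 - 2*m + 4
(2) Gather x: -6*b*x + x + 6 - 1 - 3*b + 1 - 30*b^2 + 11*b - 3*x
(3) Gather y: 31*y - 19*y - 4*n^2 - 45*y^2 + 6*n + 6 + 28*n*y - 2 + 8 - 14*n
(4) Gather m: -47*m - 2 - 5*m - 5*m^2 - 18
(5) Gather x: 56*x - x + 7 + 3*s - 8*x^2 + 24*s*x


(1) = -m^2 - 2*m + 8
(2) = -30*b^2 + 8*b + x*(-6*b - 2) + 6
(3) = -4*n^2 - 8*n - 45*y^2 + y*(28*n + 12) + 12
(4) = -5*m^2 - 52*m - 20
(5) = 3*s - 8*x^2 + x*(24*s + 55) + 7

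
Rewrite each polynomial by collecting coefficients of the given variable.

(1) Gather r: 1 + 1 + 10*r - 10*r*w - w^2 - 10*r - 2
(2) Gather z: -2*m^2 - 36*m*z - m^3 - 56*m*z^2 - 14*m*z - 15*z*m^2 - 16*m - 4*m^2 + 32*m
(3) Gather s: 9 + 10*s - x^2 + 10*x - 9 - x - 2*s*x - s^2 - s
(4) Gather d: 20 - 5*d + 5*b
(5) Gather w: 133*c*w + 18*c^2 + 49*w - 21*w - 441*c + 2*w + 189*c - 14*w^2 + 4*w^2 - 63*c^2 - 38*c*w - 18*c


(1) = -10*r*w - w^2
(2) = -m^3 - 6*m^2 - 56*m*z^2 + 16*m + z*(-15*m^2 - 50*m)
(3) = -s^2 + s*(9 - 2*x) - x^2 + 9*x
(4) = 5*b - 5*d + 20
(5) = -45*c^2 - 270*c - 10*w^2 + w*(95*c + 30)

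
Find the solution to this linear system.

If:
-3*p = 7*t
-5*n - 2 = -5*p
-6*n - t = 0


Then:
n = 2/65
p = 28/65
t = -12/65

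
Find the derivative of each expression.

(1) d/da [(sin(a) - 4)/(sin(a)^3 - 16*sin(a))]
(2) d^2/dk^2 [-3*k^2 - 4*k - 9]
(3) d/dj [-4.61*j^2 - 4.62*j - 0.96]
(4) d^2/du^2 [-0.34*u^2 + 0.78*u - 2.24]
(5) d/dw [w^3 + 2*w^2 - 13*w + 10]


(1) = -2*(sin(a) + 2)*cos(a)/((sin(a) + 4)^2*sin(a)^2)
(2) = -6
(3) = -9.22*j - 4.62
(4) = -0.680000000000000
(5) = 3*w^2 + 4*w - 13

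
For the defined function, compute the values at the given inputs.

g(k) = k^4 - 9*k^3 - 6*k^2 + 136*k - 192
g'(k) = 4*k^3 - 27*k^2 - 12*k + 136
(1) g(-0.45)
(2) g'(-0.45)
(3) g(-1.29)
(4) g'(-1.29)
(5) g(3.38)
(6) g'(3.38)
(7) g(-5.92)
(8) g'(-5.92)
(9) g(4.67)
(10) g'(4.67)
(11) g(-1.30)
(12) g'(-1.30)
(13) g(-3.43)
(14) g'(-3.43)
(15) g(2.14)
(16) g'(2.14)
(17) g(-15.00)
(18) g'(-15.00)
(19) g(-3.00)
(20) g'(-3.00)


(1) = -253.55
(2) = 135.57
(3) = -355.34
(4) = 97.96
(5) = -17.88
(6) = -58.56
(7) = 1888.12
(8) = -1569.11
(9) = -128.73
(10) = -101.49
(11) = -356.31
(12) = 97.18
(13) = -227.47
(14) = -301.91
(15) = 4.33
(16) = 25.87
(17) = 77418.00
(18) = -19259.00
(19) = -330.00
(20) = -179.00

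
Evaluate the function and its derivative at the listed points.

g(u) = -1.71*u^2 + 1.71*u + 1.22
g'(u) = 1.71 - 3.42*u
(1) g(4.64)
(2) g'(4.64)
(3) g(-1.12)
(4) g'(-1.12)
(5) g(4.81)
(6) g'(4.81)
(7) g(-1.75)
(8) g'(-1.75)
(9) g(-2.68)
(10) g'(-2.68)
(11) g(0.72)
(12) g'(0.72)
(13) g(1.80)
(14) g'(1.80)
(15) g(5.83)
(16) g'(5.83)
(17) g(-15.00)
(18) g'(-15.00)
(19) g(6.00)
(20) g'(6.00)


(1) = -27.66
(2) = -14.16
(3) = -2.84
(4) = 5.54
(5) = -30.12
(6) = -14.74
(7) = -7.01
(8) = 7.69
(9) = -15.64
(10) = 10.88
(11) = 1.56
(12) = -0.75
(13) = -1.24
(14) = -4.45
(15) = -46.93
(16) = -18.23
(17) = -409.18
(18) = 53.01
(19) = -50.08
(20) = -18.81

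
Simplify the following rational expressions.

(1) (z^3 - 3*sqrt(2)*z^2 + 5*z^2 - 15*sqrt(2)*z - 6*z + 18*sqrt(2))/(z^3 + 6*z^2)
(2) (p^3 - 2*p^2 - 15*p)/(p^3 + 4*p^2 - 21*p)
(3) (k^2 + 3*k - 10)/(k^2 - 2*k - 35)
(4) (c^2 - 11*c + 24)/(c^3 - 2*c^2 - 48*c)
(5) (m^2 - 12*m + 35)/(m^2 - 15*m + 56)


(1) = (z^2 + z*(-3*sqrt(2) - 1) + 3*sqrt(2))/z^2
(2) = (p^2 - 2*p - 15)/(p^2 + 4*p - 21)
(3) = (k - 2)/(k - 7)
(4) = (c - 3)/(c^2 + 6*c)
(5) = (m - 5)/(m - 8)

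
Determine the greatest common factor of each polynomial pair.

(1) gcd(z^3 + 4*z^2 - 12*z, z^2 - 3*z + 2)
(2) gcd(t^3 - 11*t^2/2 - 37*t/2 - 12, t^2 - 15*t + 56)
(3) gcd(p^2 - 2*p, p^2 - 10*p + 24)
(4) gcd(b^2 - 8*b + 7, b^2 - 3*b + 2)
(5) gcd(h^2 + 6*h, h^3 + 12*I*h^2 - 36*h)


(1) = z - 2
(2) = gcd((t - 8)*(t + 1)*(t + 3/2), (t - 8)*(t - 7)) = t - 8
(3) = 1
(4) = b - 1
(5) = h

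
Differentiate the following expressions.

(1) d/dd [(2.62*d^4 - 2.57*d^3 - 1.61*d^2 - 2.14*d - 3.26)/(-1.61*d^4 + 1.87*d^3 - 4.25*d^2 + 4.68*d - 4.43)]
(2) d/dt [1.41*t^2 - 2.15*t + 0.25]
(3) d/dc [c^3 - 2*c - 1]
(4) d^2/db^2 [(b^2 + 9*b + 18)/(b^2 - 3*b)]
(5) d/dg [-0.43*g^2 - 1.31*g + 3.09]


(1) = (0.7617*d^6 - 27.4542*d^5 + 40.3818*d^4 - 83.4724*d^3 + 35.8141*d^2 - 13.4454*d + 24.737)/(2.5921*d^8 - 6.0214*d^7 + 17.1819*d^6 - 30.9646*d^5 + 49.8303*d^4 - 56.3482*d^3 + 59.5574*d^2 - 41.4648*d + 19.6249)
(2) = 2.82*t - 2.15
(3) = 3*c^2 - 2
(4) = 12*(2*b^3 + 9*b^2 - 27*b + 27)/(b^3*(b^3 - 9*b^2 + 27*b - 27))
(5) = -0.86*g - 1.31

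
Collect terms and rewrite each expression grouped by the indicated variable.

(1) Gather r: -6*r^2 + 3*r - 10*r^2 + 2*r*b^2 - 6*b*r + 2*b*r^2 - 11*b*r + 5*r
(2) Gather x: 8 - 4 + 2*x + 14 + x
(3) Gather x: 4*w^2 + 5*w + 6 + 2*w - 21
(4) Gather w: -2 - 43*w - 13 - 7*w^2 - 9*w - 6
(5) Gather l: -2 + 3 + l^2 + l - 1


(1) = r^2*(2*b - 16) + r*(2*b^2 - 17*b + 8)
(2) = 3*x + 18
(3) = 4*w^2 + 7*w - 15
(4) = -7*w^2 - 52*w - 21
(5) = l^2 + l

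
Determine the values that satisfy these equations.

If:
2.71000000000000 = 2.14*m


Then:
m = 1.27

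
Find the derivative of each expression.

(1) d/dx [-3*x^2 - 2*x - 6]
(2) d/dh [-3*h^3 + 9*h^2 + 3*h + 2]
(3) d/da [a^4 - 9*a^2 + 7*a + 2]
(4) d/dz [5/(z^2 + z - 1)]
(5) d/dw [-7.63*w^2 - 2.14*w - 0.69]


(1) = -6*x - 2
(2) = -9*h^2 + 18*h + 3
(3) = 4*a^3 - 18*a + 7
(4) = 5*(-2*z - 1)/(z^2 + z - 1)^2
(5) = -15.26*w - 2.14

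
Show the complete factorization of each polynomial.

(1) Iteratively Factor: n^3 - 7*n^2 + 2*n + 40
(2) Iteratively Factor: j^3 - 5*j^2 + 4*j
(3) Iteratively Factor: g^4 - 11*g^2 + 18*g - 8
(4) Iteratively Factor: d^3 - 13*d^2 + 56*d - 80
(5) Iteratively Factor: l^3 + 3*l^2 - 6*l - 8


(1) = (n + 2)*(n^2 - 9*n + 20) = (n - 4)*(n + 2)*(n - 5)
(2) = (j - 4)*(j^2 - j) = (j - 4)*(j - 1)*(j)
(3) = (g - 1)*(g^3 + g^2 - 10*g + 8) = (g - 1)^2*(g^2 + 2*g - 8) = (g - 2)*(g - 1)^2*(g + 4)
(4) = (d - 4)*(d^2 - 9*d + 20) = (d - 5)*(d - 4)*(d - 4)
(5) = (l - 2)*(l^2 + 5*l + 4) = (l - 2)*(l + 4)*(l + 1)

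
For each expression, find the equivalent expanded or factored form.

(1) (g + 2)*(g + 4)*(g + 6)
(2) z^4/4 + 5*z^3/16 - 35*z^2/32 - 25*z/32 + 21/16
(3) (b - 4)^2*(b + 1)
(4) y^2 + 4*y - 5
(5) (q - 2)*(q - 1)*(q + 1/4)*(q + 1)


(1) = g^3 + 12*g^2 + 44*g + 48
(2) = (z/4 + 1/2)*(z - 3/2)*(z - 1)*(z + 7/4)
(3) = b^3 - 7*b^2 + 8*b + 16
(4) = (y - 1)*(y + 5)
(5) = q^4 - 7*q^3/4 - 3*q^2/2 + 7*q/4 + 1/2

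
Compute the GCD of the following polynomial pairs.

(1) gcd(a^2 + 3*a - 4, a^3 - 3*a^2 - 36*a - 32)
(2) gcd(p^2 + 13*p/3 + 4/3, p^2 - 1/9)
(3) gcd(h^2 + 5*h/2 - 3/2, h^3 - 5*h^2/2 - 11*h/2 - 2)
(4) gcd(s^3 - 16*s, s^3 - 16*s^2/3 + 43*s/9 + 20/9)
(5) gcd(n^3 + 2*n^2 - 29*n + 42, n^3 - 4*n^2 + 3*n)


(1) = a + 4
(2) = gcd((p + 1/3)*(p + 4), (p - 1/3)*(p + 1/3)) = p + 1/3
(3) = gcd((h - 1/2)*(h + 3), (h - 4)*(h + 1/2)*(h + 1)) = 1
(4) = gcd(s*(s - 4)*(s + 4), (s - 4)*(s - 5/3)*(s + 1/3)) = s - 4
(5) = n - 3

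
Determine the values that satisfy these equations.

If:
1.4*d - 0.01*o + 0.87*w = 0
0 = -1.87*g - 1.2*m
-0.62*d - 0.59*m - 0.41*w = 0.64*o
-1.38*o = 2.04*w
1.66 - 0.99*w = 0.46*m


Then:
d = -0.61
g = -0.98
m = 1.52
o = -1.43
w = 0.97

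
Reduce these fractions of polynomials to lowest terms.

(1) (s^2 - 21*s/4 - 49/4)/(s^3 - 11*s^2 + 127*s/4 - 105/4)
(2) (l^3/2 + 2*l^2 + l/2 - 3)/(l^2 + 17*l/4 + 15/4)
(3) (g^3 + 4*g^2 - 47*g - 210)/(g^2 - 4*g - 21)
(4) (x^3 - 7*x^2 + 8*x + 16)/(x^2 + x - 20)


(1) = (4*s + 7)/(4*s^2 - 16*s + 15)
(2) = (2*l^2 + 2*l - 4)/(4*l + 5)
(3) = (g^2 + 11*g + 30)/(g + 3)
(4) = (x^2 - 3*x - 4)/(x + 5)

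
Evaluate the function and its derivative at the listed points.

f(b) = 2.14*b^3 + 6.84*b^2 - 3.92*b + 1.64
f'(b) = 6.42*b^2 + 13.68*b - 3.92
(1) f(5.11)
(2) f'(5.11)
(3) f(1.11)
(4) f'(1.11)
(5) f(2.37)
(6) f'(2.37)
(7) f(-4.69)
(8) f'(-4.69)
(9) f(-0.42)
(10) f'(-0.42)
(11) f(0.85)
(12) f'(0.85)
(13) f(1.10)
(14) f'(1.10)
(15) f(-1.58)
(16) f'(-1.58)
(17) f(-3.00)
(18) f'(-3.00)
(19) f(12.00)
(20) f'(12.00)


(1) = 445.76
(2) = 233.62
(3) = 8.64
(4) = 19.17
(5) = 59.26
(6) = 64.56
(7) = -50.29
(8) = 73.14
(9) = 4.33
(10) = -8.53
(11) = 4.56
(12) = 12.35
(13) = 8.45
(14) = 18.90
(15) = 16.47
(16) = -9.51
(17) = 17.18
(18) = 12.82
(19) = 4637.48
(20) = 1084.72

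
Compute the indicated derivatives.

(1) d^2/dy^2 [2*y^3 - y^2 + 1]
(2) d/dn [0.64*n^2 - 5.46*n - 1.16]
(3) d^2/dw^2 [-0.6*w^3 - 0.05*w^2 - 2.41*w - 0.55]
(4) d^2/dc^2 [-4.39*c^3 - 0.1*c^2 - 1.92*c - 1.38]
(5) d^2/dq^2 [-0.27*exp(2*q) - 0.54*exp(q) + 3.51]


(1) = 12*y - 2
(2) = 1.28*n - 5.46
(3) = -3.6*w - 0.1
(4) = -26.34*c - 0.2
(5) = (-1.08*exp(q) - 0.54)*exp(q)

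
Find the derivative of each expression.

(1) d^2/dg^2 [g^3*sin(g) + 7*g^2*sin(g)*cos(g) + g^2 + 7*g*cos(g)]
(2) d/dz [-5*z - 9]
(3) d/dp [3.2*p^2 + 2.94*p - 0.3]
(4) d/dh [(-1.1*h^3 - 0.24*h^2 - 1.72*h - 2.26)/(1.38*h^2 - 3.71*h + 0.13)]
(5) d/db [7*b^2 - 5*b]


(1) = -g^3*sin(g) - 14*g^2*sin(2*g) + 6*g^2*cos(g) + 6*g*sin(g) - 7*g*cos(g) + 28*g*cos(2*g) - 14*sin(g) + 7*sin(2*g) + 2
(2) = -5
(3) = 6.4*p + 2.94
(4) = (-1.518*h^4 + 8.162*h^3 + 2.835*h^2 + 6.1752*h - 8.6082)/(1.9044*h^4 - 10.2396*h^3 + 14.1229*h^2 - 0.9646*h + 0.0169)
(5) = 14*b - 5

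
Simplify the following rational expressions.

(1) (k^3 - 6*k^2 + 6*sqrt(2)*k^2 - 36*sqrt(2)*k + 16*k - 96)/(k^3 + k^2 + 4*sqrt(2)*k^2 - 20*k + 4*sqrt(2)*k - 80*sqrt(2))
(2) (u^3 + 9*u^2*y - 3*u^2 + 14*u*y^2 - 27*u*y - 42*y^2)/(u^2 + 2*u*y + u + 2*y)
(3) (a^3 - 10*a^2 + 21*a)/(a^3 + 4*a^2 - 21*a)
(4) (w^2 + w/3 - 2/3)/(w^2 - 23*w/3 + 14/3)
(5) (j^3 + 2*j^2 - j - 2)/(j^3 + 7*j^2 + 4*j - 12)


(1) = (k^2 + k*(-6 + 2*sqrt(2)) - 12*sqrt(2))/(k^2 + k - 20)
(2) = (u^2 + 7*u*y - 3*u - 21*y)/(u + 1)
(3) = (a - 7)/(a + 7)
(4) = (w + 1)/(w - 7)
(5) = (j + 1)/(j + 6)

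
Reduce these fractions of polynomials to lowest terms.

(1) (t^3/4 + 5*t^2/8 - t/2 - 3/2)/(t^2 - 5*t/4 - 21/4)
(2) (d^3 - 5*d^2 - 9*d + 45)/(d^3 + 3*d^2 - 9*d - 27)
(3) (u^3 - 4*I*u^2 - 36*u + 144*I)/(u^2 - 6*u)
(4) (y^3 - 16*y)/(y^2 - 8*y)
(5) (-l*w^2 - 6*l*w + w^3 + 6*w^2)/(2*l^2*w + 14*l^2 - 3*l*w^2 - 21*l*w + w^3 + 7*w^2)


(1) = (2*t^3 + 5*t^2 - 4*t - 12)/(8*t^2 - 10*t - 42)
(2) = (d - 5)/(d + 3)
(3) = (u^2 + u*(6 - 4*I) - 24*I)/u
(4) = (y^2 - 16)/(y - 8)
(5) = (w^2 + 6*w)/(-2*l*w - 14*l + w^2 + 7*w)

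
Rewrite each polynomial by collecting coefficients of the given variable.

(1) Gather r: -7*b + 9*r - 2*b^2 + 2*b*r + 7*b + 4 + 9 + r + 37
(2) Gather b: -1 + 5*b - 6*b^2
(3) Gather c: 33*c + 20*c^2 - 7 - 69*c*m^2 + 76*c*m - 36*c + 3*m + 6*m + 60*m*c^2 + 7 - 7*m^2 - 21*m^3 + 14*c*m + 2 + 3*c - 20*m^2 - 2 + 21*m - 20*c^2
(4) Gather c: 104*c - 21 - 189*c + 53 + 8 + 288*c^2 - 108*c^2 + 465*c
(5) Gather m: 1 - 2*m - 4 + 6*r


(1) = -2*b^2 + r*(2*b + 10) + 50
(2) = -6*b^2 + 5*b - 1
(3) = 60*c^2*m + c*(-69*m^2 + 90*m) - 21*m^3 - 27*m^2 + 30*m
(4) = 180*c^2 + 380*c + 40
(5) = -2*m + 6*r - 3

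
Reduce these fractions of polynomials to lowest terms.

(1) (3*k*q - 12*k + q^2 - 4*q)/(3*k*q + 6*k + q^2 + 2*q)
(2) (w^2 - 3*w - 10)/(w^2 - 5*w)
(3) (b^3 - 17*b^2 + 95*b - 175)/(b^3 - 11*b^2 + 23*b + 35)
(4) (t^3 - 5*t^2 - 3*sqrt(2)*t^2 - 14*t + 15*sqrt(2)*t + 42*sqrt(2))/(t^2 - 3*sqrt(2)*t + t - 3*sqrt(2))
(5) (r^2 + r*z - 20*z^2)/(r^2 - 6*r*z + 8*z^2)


(1) = (q - 4)/(q + 2)
(2) = (w + 2)/w
(3) = (b - 5)/(b + 1)
(4) = (t^2 - 5*t - 14)/(t + 1)
(5) = (-r - 5*z)/(-r + 2*z)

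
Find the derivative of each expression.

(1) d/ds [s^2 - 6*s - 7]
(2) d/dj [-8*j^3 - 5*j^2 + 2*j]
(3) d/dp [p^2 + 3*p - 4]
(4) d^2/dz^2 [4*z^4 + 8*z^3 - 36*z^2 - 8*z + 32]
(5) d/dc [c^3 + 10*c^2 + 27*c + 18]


(1) = 2*s - 6
(2) = -24*j^2 - 10*j + 2
(3) = 2*p + 3
(4) = 48*z^2 + 48*z - 72
(5) = 3*c^2 + 20*c + 27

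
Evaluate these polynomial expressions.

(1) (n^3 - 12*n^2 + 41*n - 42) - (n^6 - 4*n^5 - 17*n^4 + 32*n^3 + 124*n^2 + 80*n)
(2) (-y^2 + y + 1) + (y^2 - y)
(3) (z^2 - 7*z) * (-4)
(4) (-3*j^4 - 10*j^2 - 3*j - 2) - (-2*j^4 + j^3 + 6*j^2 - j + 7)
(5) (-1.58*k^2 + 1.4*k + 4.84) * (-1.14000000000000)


(1) = -n^6 + 4*n^5 + 17*n^4 - 31*n^3 - 136*n^2 - 39*n - 42
(2) = 1
(3) = -4*z^2 + 28*z
(4) = -j^4 - j^3 - 16*j^2 - 2*j - 9
(5) = 1.8012*k^2 - 1.596*k - 5.5176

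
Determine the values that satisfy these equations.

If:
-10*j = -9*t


Then:
j = 9*t/10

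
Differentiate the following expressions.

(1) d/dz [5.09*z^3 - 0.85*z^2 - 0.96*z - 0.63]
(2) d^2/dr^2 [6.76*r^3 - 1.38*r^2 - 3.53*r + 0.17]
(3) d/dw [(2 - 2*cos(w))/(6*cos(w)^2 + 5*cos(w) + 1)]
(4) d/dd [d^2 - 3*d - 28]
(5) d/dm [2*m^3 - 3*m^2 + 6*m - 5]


(1) = 15.27*z^2 - 1.7*z - 0.96
(2) = 40.56*r - 2.76
(3) = 12*(sin(w)^2 + 2*cos(w))*sin(w)/((2*cos(w) + 1)^2*(3*cos(w) + 1)^2)
(4) = 2*d - 3
(5) = 6*m^2 - 6*m + 6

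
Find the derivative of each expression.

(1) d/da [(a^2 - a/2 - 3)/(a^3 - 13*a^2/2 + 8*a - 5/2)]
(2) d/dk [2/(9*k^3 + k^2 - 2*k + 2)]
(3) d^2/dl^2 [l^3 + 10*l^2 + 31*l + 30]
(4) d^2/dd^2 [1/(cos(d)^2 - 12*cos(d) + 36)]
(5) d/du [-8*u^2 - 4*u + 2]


(1) = (-4*a^4 + 4*a^3 + 55*a^2 - 176*a + 101)/(4*a^6 - 52*a^5 + 233*a^4 - 436*a^3 + 386*a^2 - 160*a + 25)
(2) = 2*(-27*k^2 - 2*k + 2)/(9*k^3 + k^2 - 2*k + 2)^2
(3) = 6*l + 20
(4) = 2*(-6*cos(d) - cos(2*d) + 2)/(cos(d) - 6)^4
(5) = -16*u - 4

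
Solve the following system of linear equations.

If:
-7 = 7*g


Then:
g = -1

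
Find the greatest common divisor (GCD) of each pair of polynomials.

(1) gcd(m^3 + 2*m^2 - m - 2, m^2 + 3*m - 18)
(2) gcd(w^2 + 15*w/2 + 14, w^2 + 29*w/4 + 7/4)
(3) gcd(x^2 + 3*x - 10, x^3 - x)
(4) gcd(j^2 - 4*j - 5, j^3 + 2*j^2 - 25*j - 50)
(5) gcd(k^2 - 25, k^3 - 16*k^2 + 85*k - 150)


(1) = 1
(2) = gcd((w + 7/2)*(w + 4), (w + 1/4)*(w + 7)) = 1
(3) = 1
(4) = j - 5
(5) = gcd((k - 5)*(k + 5), (k - 6)*(k - 5)^2) = k - 5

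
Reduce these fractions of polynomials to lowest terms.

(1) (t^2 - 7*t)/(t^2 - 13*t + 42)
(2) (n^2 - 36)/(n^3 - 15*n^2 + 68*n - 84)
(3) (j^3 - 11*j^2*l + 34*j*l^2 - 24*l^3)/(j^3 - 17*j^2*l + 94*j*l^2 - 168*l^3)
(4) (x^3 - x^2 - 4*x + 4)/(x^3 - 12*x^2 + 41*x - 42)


(1) = t/(t - 6)
(2) = (n + 6)/(n^2 - 9*n + 14)
(3) = (j - l)/(j - 7*l)
(4) = (x^2 + x - 2)/(x^2 - 10*x + 21)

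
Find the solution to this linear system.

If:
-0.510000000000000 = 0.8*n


Then:
n = -0.64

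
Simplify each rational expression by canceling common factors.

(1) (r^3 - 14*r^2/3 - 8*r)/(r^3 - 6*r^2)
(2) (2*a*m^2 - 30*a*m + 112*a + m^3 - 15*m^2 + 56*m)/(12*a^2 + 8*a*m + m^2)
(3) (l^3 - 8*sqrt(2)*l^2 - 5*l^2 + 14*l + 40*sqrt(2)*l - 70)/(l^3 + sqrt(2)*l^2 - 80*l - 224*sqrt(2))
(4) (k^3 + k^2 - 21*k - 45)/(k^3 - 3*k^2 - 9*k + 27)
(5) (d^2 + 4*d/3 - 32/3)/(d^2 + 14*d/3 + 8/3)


(1) = (3*r + 4)/(3*r)
(2) = (m^2 - 15*m + 56)/(6*a + m)
(3) = (l^2 + l*(-5 - sqrt(2)) + 5*sqrt(2))/(l^2 + 8*sqrt(2)*l + 32)
(4) = (k^2 - 2*k - 15)/(k^2 - 6*k + 9)
(5) = (3*d - 8)/(3*d + 2)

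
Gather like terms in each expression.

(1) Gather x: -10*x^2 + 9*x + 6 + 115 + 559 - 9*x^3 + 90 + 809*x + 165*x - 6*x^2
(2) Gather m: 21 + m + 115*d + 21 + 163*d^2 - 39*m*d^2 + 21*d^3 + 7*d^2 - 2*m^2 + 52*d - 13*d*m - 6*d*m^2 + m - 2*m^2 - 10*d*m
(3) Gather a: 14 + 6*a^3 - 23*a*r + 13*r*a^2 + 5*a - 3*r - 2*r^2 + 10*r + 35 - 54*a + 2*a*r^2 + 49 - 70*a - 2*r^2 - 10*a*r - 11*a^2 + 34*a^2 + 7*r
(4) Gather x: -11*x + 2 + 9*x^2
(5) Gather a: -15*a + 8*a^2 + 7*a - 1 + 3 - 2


(1) = -9*x^3 - 16*x^2 + 983*x + 770
(2) = 21*d^3 + 170*d^2 + 167*d + m^2*(-6*d - 4) + m*(-39*d^2 - 23*d + 2) + 42
(3) = 6*a^3 + a^2*(13*r + 23) + a*(2*r^2 - 33*r - 119) - 4*r^2 + 14*r + 98
(4) = 9*x^2 - 11*x + 2
(5) = 8*a^2 - 8*a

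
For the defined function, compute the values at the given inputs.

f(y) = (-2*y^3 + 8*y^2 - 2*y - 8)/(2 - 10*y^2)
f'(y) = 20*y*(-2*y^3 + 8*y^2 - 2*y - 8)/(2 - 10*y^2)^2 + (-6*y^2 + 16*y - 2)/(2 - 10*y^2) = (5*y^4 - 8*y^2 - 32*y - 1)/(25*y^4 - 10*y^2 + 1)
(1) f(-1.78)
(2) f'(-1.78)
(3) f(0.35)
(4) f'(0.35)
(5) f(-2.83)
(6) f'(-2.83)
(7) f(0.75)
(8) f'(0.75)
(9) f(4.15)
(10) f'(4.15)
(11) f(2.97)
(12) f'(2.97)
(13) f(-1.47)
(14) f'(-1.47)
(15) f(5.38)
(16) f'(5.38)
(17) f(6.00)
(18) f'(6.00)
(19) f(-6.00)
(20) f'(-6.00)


(1) = -1.08
(2) = 0.37
(3) = -10.07
(4) = -87.28
(5) = -1.37
(6) = 0.23
(7) = 1.61
(8) = -8.50
(9) = 0.13
(10) = 0.17
(11) = -0.05
(12) = 0.12
(13) = -0.95
(14) = 0.54
(15) = 0.34
(16) = 0.18
(17) = 0.46
(18) = 0.19
(19) = -2.02
(20) = 0.20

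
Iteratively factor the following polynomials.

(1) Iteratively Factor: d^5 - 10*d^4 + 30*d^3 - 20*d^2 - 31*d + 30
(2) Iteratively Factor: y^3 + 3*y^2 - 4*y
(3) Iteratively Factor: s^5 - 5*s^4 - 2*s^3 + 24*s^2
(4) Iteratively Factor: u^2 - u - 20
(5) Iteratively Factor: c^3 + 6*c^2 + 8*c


(1) = (d - 5)*(d^4 - 5*d^3 + 5*d^2 + 5*d - 6) = (d - 5)*(d - 1)*(d^3 - 4*d^2 + d + 6) = (d - 5)*(d - 1)*(d + 1)*(d^2 - 5*d + 6) = (d - 5)*(d - 2)*(d - 1)*(d + 1)*(d - 3)
(2) = (y + 4)*(y^2 - y) = (y - 1)*(y + 4)*(y)
(3) = (s - 4)*(s^4 - s^3 - 6*s^2) = s*(s - 4)*(s^3 - s^2 - 6*s) = s*(s - 4)*(s - 3)*(s^2 + 2*s) = s*(s - 4)*(s - 3)*(s + 2)*(s)
(4) = (u - 5)*(u + 4)
(5) = (c)*(c^2 + 6*c + 8) = c*(c + 2)*(c + 4)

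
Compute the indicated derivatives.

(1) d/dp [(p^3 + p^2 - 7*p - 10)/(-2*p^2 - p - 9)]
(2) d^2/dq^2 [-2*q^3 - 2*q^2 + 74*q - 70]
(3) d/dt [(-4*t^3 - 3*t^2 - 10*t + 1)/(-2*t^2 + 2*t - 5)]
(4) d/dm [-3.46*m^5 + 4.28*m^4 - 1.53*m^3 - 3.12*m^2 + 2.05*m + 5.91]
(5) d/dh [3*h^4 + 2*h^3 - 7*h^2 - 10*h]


(1) = (-2*p^4 - 2*p^3 - 42*p^2 - 58*p + 53)/(4*p^4 + 4*p^3 + 37*p^2 + 18*p + 81)
(2) = -12*q - 4
(3) = 2*(4*t^4 - 8*t^3 + 17*t^2 + 17*t + 24)/(4*t^4 - 8*t^3 + 24*t^2 - 20*t + 25)
(4) = -17.3*m^4 + 17.12*m^3 - 4.59*m^2 - 6.24*m + 2.05
(5) = 12*h^3 + 6*h^2 - 14*h - 10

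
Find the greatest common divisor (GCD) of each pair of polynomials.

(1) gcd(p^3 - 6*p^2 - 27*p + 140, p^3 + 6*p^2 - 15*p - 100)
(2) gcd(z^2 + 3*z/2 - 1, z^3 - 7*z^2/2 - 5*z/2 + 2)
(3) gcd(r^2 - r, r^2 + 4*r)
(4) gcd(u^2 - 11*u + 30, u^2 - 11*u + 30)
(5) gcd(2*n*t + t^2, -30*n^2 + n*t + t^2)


(1) = gcd((p - 7)*(p - 4)*(p + 5), (p - 4)*(p + 5)^2) = p^2 + p - 20
(2) = z - 1/2
(3) = gcd(r*(r - 1), r*(r + 4)) = r
(4) = u^2 - 11*u + 30
(5) = 1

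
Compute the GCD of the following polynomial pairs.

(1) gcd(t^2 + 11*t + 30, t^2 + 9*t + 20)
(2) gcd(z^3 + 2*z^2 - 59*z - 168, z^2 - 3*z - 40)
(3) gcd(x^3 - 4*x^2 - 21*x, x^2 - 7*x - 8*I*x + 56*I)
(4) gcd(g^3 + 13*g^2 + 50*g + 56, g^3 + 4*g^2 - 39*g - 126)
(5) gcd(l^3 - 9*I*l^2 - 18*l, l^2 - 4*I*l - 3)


(1) = t + 5
(2) = z - 8
(3) = x - 7
(4) = gcd((g + 2)*(g + 4)*(g + 7), (g - 6)*(g + 3)*(g + 7)) = g + 7
(5) = l - 3*I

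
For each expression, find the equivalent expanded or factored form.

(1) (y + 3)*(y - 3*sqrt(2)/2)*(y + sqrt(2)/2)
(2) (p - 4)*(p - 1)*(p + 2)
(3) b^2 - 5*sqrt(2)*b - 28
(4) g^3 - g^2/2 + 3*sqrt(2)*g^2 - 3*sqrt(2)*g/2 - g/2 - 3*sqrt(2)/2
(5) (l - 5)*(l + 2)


(1) = y^3 - sqrt(2)*y^2 + 3*y^2 - 3*sqrt(2)*y - 3*y/2 - 9/2
(2) = p^3 - 3*p^2 - 6*p + 8
(3) = (b - 7*sqrt(2))*(b + 2*sqrt(2))
(4) = (g - 1)*(g + 1/2)*(g + 3*sqrt(2))
(5) = l^2 - 3*l - 10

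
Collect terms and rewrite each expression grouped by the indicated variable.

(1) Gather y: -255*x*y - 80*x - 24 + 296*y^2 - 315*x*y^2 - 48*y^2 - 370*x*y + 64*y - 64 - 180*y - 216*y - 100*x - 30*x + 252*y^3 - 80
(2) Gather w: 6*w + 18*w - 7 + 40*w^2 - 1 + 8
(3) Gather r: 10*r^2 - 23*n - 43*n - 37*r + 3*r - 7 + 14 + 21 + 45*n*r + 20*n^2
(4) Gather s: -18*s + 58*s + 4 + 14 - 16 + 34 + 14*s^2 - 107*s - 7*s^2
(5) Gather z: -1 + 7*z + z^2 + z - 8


(1) = -210*x + 252*y^3 + y^2*(248 - 315*x) + y*(-625*x - 332) - 168
(2) = 40*w^2 + 24*w
(3) = 20*n^2 - 66*n + 10*r^2 + r*(45*n - 34) + 28
(4) = 7*s^2 - 67*s + 36
(5) = z^2 + 8*z - 9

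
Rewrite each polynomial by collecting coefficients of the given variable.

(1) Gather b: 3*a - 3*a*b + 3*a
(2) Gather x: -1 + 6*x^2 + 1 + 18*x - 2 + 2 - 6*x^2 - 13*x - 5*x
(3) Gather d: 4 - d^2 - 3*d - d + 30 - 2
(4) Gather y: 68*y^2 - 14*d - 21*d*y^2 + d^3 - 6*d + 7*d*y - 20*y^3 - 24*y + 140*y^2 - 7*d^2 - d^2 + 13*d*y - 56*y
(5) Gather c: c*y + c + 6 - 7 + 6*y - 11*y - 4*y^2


(1) = -3*a*b + 6*a
(2) = 0
(3) = -d^2 - 4*d + 32
(4) = d^3 - 8*d^2 - 20*d - 20*y^3 + y^2*(208 - 21*d) + y*(20*d - 80)
(5) = c*(y + 1) - 4*y^2 - 5*y - 1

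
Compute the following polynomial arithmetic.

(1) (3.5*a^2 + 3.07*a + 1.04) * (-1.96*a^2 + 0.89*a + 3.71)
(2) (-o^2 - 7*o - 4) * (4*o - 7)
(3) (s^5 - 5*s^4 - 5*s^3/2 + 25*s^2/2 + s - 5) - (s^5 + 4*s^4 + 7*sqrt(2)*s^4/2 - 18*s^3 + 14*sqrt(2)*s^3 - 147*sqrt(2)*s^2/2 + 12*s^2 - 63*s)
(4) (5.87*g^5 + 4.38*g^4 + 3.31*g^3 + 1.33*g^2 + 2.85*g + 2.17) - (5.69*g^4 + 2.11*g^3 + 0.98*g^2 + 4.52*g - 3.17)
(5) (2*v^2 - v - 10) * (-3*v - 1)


(1) = -6.86*a^4 - 2.9022*a^3 + 13.6789*a^2 + 12.3153*a + 3.8584
(2) = -4*o^3 - 21*o^2 + 33*o + 28
(3) = -9*s^4 - 7*sqrt(2)*s^4/2 - 14*sqrt(2)*s^3 + 31*s^3/2 + s^2/2 + 147*sqrt(2)*s^2/2 + 64*s - 5
(4) = 5.87*g^5 - 1.31*g^4 + 1.2*g^3 + 0.35*g^2 - 1.67*g + 5.34
(5) = -6*v^3 + v^2 + 31*v + 10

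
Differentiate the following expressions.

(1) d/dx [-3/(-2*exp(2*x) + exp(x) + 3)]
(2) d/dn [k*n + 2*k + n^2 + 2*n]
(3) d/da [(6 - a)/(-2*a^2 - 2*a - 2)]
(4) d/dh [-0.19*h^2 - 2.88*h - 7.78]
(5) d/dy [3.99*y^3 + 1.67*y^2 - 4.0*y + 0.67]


(1) = (3 - 12*exp(x))*exp(x)/(-2*exp(2*x) + exp(x) + 3)^2
(2) = k + 2*n + 2
(3) = (a^2 + a - (a - 6)*(2*a + 1) + 1)/(2*(a^2 + a + 1)^2)
(4) = -0.38*h - 2.88
(5) = 11.97*y^2 + 3.34*y - 4.0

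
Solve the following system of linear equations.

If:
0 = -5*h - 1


Then:
h = -1/5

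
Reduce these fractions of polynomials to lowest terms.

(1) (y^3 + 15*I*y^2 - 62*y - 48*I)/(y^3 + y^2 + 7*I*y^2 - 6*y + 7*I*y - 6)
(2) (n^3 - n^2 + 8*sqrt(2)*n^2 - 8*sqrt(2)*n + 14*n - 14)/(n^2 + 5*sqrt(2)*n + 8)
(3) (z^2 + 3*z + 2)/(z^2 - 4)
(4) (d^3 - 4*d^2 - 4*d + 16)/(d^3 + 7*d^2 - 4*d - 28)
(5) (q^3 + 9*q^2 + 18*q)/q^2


(1) = (y + 8*I)/(y + 1)
(2) = (n^2 + n*(-1 + 7*sqrt(2)) - 7*sqrt(2))/(n + 4*sqrt(2))
(3) = (z + 1)/(z - 2)
(4) = (d - 4)/(d + 7)
(5) = (q^2 + 9*q + 18)/q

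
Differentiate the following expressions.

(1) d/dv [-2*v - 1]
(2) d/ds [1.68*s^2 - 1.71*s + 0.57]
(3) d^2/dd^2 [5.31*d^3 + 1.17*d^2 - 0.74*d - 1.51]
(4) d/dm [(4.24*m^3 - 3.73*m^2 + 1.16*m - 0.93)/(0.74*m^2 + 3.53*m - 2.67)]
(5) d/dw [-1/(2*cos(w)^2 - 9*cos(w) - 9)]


(1) = -2
(2) = 3.36*s - 1.71
(3) = 31.86*d + 2.34
(4) = (3.1376*m^4 + 29.9344*m^3 - 47.9877*m^2 + 21.2946*m + 0.1857)/(0.5476*m^4 + 5.2244*m^3 + 8.5093*m^2 - 18.8502*m + 7.1289)
(5) = (9 - 4*cos(w))*sin(w)/(9*cos(w) - cos(2*w) + 8)^2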